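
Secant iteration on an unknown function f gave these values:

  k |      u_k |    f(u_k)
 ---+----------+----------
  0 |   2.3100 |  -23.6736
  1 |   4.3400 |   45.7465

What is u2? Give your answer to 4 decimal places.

3.0023

u2 = 4.3400 − 45.7465·(4.3400 − 2.3100) / (45.7465 − (-23.6736))
   = 4.3400 − (92.865395)/(69.420100) = 3.002269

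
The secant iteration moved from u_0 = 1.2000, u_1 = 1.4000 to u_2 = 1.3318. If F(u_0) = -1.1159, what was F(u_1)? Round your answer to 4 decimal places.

0.5774

The secant line through (1.2000, -1.1159) and (1.4000, F(u_1)) crosses zero at u_2 = 1.3318.
So (1.2000, -1.1159), (1.4000, F(u_1)), (1.3318, 0) are collinear:
F(u_1) = -1.1159 · (1.4000 − 1.3318) / (1.2000 − 1.3318) = -1.1159 · (0.068200)/(-0.131800) = 0.577423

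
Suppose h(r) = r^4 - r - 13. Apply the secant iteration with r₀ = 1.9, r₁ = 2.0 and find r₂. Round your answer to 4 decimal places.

1.9651

h(1.9) = -1.867900, h(2.0) = 1.000000
r₂ = 2.000000 − 1.000000·(2.000000 − 1.900000) / (1.000000 − (-1.867900)) = 2.000000 − (0.100000)/(2.867900) = 1.965131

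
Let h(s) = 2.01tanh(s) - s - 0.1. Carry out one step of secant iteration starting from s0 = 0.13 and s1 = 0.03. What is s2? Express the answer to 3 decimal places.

h(0.13) = 0.02984, h(0.03) = -0.06972
s2 = 0.03000 − (-0.06972)·(0.03000 − 0.13000) / (-0.06972 − 0.02984) = 0.03000 − (0.00697)/(-0.09956) = 0.10003

0.100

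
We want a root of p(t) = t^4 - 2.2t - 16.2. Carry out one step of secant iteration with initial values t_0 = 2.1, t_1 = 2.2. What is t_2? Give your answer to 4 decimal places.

p(2.1) = -1.371900, p(2.2) = 2.385600
t_2 = 2.200000 − 2.385600·(2.200000 − 2.100000) / (2.385600 − (-1.371900)) = 2.200000 − (0.238560)/(3.757500) = 2.136511

2.1365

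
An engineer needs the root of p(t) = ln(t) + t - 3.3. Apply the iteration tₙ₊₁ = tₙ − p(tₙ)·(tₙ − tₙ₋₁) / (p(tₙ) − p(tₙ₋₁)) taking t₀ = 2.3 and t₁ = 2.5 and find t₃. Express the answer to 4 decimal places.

p(2.3) = -0.167091, p(2.5) = 0.116291
t₂ = 2.500000 − 0.116291·(2.500000 − 2.300000) / (0.116291 − (-0.167091)) = 2.500000 − (0.023258)/(0.283382) = 2.417926
p(2.417926) = 0.000837
t₃ = 2.417926 − 0.000837·(2.417926 − 2.500000) / (0.000837 − 0.116291) = 2.417926 − (-0.000069)/(-0.115454) = 2.417332

2.4173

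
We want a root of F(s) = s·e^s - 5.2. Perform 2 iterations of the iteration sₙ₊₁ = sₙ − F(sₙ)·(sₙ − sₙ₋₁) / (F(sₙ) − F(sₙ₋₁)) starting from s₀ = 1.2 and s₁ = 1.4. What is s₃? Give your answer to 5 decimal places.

1.34897

F(1.2) = -1.2158597, F(1.4) = 0.4772800
s₂ = 1.4000000 − 0.4772800·(1.4000000 − 1.2000000) / (0.4772800 − (-1.2158597)) = 1.4000000 − (0.0954560)/(1.6931396) = 1.3436219
F(1.3436219) = -0.0500305
s₃ = 1.3436219 − (-0.0500305)·(1.3436219 − 1.4000000) / (-0.0500305 − 0.4772800) = 1.3436219 − (0.0028206)/(-0.5273105) = 1.3489710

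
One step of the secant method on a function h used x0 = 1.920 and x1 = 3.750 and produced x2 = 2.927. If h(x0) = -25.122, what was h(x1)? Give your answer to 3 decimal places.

The secant line through (1.920, -25.122) and (3.750, h(x1)) crosses zero at x2 = 2.927.
So (1.920, -25.122), (3.750, h(x1)), (2.927, 0) are collinear:
h(x1) = -25.122 · (3.750 − 2.927) / (1.920 − 2.927) = -25.122 · (0.82300)/(-1.00700) = 20.53168

20.532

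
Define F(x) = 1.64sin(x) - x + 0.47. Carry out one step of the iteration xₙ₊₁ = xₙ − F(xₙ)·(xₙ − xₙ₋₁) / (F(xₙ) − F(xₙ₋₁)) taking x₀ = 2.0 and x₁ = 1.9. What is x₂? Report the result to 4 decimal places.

F(2.0) = -0.038752, F(1.9) = 0.121932
x₂ = 1.900000 − 0.121932·(1.900000 − 2.000000) / (0.121932 − (-0.038752)) = 1.900000 − (-0.012193)/(0.160684) = 1.975883

1.9759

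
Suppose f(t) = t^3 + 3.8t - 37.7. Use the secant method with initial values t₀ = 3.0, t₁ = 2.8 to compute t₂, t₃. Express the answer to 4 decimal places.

f(3.0) = 0.700000, f(2.8) = -5.108000
t₂ = 2.800000 − (-5.108000)·(2.800000 − 3.000000) / (-5.108000 − 0.700000) = 2.800000 − (1.021600)/(-5.808000) = 2.975895
f(2.975895) = -0.037209
t₃ = 2.975895 − (-0.037209)·(2.975895 − 2.800000) / (-0.037209 − (-5.108000)) = 2.975895 − (-0.006545)/(5.070791) = 2.977186

2.9759, 2.9772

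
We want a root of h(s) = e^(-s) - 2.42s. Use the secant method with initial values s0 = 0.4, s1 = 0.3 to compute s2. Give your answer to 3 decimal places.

h(0.4) = -0.29768, h(0.3) = 0.01482
s2 = 0.30000 − 0.01482·(0.30000 − 0.40000) / (0.01482 − (-0.29768)) = 0.30000 − (-0.00148)/(0.31250) = 0.30474

0.305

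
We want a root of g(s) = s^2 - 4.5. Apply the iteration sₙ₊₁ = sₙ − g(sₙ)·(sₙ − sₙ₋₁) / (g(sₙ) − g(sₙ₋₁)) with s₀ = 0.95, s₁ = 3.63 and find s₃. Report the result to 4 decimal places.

g(0.95) = -3.597500, g(3.63) = 8.676900
s₂ = 3.630000 − 8.676900·(3.630000 − 0.950000) / (8.676900 − (-3.597500)) = 3.630000 − (23.254092)/(12.274400) = 1.735480
g(1.735480) = -1.488108
s₃ = 1.735480 − (-1.488108)·(1.735480 − 3.630000) / (-1.488108 − 8.676900) = 1.735480 − (2.819250)/(-10.165008) = 2.012829

2.0128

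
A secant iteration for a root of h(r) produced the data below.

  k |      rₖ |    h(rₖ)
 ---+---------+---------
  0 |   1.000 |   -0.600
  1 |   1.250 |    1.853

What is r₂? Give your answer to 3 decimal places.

1.061

r₂ = 1.250 − 1.853·(1.250 − 1.000) / (1.853 − (-0.600))
   = 1.250 − (0.46325)/(2.45300) = 1.06115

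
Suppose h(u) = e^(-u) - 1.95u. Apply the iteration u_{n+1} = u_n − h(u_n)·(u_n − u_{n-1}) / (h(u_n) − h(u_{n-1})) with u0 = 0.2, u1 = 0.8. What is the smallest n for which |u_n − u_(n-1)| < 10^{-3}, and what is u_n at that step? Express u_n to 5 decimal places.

h(0.2) = 0.4287308, h(0.8) = -1.1106710
u2 = 0.8000000 − (-1.1106710)·(0.6000000)/(-1.5394018) = 0.3671029;  |Δ| = 0.4328971
h(0.3671029) = -0.0231122
u3 = 0.3671029 − (-0.0231122)·(-0.4328971)/(1.0875588) = 0.3579032;  |Δ| = 0.0091997
h(0.3579032) = 0.0012296
u4 = 0.3579032 − 0.0012296·(-0.0091997)/(0.0243418) = 0.3583679;  |Δ| = 0.0004647
|u4 − u3| = 0.0004647 < 10^{-3}

n = 4, u_n = 0.35837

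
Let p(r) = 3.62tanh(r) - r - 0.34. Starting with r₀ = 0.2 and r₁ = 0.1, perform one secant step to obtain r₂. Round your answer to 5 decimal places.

0.13122

p(0.2) = 0.1744987, p(0.1) = -0.0792019
r₂ = 0.1000000 − (-0.0792019)·(0.1000000 − 0.2000000) / (-0.0792019 − 0.1744987) = 0.1000000 − (0.0079202)/(-0.2537005) = 0.1312186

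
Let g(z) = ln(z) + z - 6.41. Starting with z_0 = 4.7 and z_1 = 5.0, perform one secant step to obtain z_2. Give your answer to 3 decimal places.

g(4.7) = -0.16244, g(5.0) = 0.19944
z_2 = 5.00000 − 0.19944·(5.00000 − 4.70000) / (0.19944 − (-0.16244)) = 5.00000 − (0.05983)/(0.36188) = 4.83466

4.835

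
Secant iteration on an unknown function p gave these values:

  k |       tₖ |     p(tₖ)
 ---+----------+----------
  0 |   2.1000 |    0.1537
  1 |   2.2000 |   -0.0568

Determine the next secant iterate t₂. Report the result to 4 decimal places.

2.1730

t₂ = 2.2000 − (-0.0568)·(2.2000 − 2.1000) / (-0.0568 − 0.1537)
   = 2.2000 − (-0.005680)/(-0.210500) = 2.173017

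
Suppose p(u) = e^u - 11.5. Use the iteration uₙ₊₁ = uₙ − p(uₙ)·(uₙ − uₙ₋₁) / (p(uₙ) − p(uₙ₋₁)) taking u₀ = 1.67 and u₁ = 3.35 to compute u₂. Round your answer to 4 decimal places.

p(1.67) = -6.187832, p(3.35) = 17.002734
u₂ = 3.350000 − 17.002734·(3.350000 − 1.670000) / (17.002734 − (-6.187832)) = 3.350000 − (28.564593)/(23.190566) = 2.118267

2.1183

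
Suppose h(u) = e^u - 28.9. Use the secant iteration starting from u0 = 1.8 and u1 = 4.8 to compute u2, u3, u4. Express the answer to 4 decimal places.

2.3937, 2.7843, 3.7328

h(1.8) = -22.850353, h(4.8) = 92.610418
u2 = 4.800000 − 92.610418·(4.800000 − 1.800000) / (92.610418 − (-22.850353)) = 4.800000 − (277.831253)/(115.460770) = 2.393717
h(2.393717) = -17.945862
u3 = 2.393717 − (-17.945862)·(2.393717 − 4.800000) / (-17.945862 − 92.610418) = 2.393717 − (43.182816)/(-110.556279) = 2.784313
h(2.784313) = -12.711306
u4 = 2.784313 − (-12.711306)·(2.784313 − 2.393717) / (-12.711306 − (-17.945862)) = 2.784313 − (-4.964983)/(5.234556) = 3.732814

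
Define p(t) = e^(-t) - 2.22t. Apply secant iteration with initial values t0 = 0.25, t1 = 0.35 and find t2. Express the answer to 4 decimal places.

p(0.25) = 0.223801, p(0.35) = -0.072312
t2 = 0.350000 − (-0.072312)·(0.350000 − 0.250000) / (-0.072312 − 0.223801) = 0.350000 − (-0.007231)/(-0.296113) = 0.325580

0.3256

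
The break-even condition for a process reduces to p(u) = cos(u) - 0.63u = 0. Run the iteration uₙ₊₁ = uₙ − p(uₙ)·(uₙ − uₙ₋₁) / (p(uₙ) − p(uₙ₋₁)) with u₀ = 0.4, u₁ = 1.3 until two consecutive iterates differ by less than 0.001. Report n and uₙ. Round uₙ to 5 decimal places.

n = 5, uₙ = 0.93832

p(0.4) = 0.6690610, p(1.3) = -0.5515012
u₂ = 1.3000000 − (-0.5515012)·(0.9000000)/(-1.2205622) = 0.8933423;  |Δ| = 0.4066577
p(0.8933423) = 0.0640057
u₃ = 0.8933423 − 0.0640057·(-0.4066577)/(0.6155069) = 0.9356300;  |Δ| = 0.0422878
p(0.9356300) = 0.0038645
u₄ = 0.9356300 − 0.0038645·(0.0422878)/(-0.0601413) = 0.9383473;  |Δ| = 0.0027173
p(0.9383473) = -0.0000369
u₅ = 0.9383473 − (-0.0000369)·(0.0027173)/(-0.0039014) = 0.9383216;  |Δ| = 0.0000257
|u₅ − u₄| = 0.0000257 < 0.001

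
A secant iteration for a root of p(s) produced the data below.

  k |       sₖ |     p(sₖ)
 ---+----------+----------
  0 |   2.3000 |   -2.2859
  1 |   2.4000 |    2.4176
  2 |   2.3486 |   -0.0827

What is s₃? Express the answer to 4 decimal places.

2.3503

s₃ = 2.3486 − (-0.0827)·(2.3486 − 2.4000) / (-0.0827 − 2.4176)
   = 2.3486 − (0.004251)/(-2.500300) = 2.350300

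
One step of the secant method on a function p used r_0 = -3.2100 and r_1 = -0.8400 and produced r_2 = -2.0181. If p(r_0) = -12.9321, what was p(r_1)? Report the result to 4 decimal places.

The secant line through (-3.2100, -12.9321) and (-0.8400, p(r_1)) crosses zero at r_2 = -2.0181.
So (-3.2100, -12.9321), (-0.8400, p(r_1)), (-2.0181, 0) are collinear:
p(r_1) = -12.9321 · (-0.8400 − (-2.0181)) / (-3.2100 − (-2.0181)) = -12.9321 · (1.178100)/(-1.191900) = 12.782370

12.7824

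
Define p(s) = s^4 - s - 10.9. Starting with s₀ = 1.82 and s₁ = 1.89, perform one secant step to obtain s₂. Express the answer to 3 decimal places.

1.891

p(1.82) = -1.74801, p(1.89) = -0.03010
s₂ = 1.89000 − (-0.03010)·(1.89000 − 1.82000) / (-0.03010 − (-1.74801)) = 1.89000 − (-0.00211)/(1.71790) = 1.89123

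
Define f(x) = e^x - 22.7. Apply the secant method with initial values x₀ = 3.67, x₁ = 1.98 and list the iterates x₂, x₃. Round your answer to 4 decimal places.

f(3.67) = 16.551906, f(1.98) = -15.457257
x₂ = 1.980000 − (-15.457257)·(1.980000 − 3.670000) / (-15.457257 − 16.551906) = 1.980000 − (26.122764)/(-32.009163) = 2.796103
f(2.796103) = -6.319318
x₃ = 2.796103 − (-6.319318)·(2.796103 − 1.980000) / (-6.319318 − (-15.457257)) = 2.796103 − (-5.157213)/(9.137939) = 3.360476

2.7961, 3.3605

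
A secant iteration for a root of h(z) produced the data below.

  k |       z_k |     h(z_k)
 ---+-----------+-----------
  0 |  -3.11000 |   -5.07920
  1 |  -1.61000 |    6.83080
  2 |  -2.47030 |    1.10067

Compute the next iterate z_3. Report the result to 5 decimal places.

-2.63555

z_3 = -2.47030 − 1.10067·(-2.47030 − (-1.61000)) / (1.10067 − 6.83080)
   = -2.47030 − (-0.9469064)/(-5.7301300) = -2.6355504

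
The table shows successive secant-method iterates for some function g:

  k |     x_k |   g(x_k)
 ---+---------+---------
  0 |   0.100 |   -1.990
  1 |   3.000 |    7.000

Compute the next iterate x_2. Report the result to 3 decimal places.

0.742

x_2 = 3.000 − 7.000·(3.000 − 0.100) / (7.000 − (-1.990))
   = 3.000 − (20.30000)/(8.99000) = 0.74194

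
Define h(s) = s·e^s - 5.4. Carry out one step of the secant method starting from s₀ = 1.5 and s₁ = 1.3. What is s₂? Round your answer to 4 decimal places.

h(1.5) = 1.322534, h(1.3) = -0.629914
s₂ = 1.300000 − (-0.629914)·(1.300000 − 1.500000) / (-0.629914 − 1.322534) = 1.300000 − (0.125983)/(-1.952448) = 1.364526

1.3645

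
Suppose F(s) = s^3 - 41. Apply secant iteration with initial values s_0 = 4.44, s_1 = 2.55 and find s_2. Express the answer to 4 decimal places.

F(4.44) = 46.528384, F(2.55) = -24.418625
s_2 = 2.550000 − (-24.418625)·(2.550000 − 4.440000) / (-24.418625 − 46.528384) = 2.550000 − (46.151201)/(-70.947009) = 3.200502

3.2005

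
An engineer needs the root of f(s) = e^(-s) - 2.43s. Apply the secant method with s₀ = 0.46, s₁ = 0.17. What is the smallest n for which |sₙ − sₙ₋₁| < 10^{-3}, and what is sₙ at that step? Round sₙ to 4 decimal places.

n = 4, sₙ = 0.3037

f(0.46) = -0.486516, f(0.17) = 0.430565
s₂ = 0.170000 − 0.430565·(-0.290000)/(0.917081) = 0.306153;  |Δ| = 0.136153
f(0.306153) = -0.007679
s₃ = 0.306153 − (-0.007679)·(0.136153)/(-0.438244) = 0.303768;  |Δ| = 0.002386
f(0.303768) = -0.000123
s₄ = 0.303768 − (-0.000123)·(-0.002386)/(0.007556) = 0.303729;  |Δ| = 0.000039
|s₄ − s₃| = 0.000039 < 10^{-3}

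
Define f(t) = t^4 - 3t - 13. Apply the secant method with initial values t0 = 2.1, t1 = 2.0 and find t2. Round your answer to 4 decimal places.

2.0953

f(2.1) = 0.148100, f(2.0) = -3.000000
t2 = 2.000000 − (-3.000000)·(2.000000 − 2.100000) / (-3.000000 − 0.148100) = 2.000000 − (0.300000)/(-3.148100) = 2.095296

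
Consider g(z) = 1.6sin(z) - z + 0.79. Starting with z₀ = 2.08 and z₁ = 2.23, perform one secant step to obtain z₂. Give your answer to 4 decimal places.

g(2.08) = 0.107013, g(2.23) = -0.175232
z₂ = 2.230000 − (-0.175232)·(2.230000 − 2.080000) / (-0.175232 − 0.107013) = 2.230000 − (-0.026285)/(-0.282244) = 2.136872

2.1369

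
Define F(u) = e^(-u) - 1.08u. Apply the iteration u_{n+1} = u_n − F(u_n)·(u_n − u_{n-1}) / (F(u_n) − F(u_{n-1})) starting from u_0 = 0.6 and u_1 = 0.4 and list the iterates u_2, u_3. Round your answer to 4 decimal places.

F(0.6) = -0.099188, F(0.4) = 0.238320
u_2 = 0.400000 − 0.238320·(0.400000 − 0.600000) / (0.238320 − (-0.099188)) = 0.400000 − (-0.047664)/(0.337508) = 0.541223
F(0.541223) = -0.002485
u_3 = 0.541223 − (-0.002485)·(0.541223 − 0.400000) / (-0.002485 − 0.238320) = 0.541223 − (-0.000351)/(-0.240805) = 0.539766

0.5412, 0.5398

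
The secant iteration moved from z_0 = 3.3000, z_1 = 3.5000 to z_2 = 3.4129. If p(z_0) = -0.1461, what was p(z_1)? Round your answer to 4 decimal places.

The secant line through (3.3000, -0.1461) and (3.5000, p(z_1)) crosses zero at z_2 = 3.4129.
So (3.3000, -0.1461), (3.5000, p(z_1)), (3.4129, 0) are collinear:
p(z_1) = -0.1461 · (3.5000 − 3.4129) / (3.3000 − 3.4129) = -0.1461 · (0.087100)/(-0.112900) = 0.112713

0.1127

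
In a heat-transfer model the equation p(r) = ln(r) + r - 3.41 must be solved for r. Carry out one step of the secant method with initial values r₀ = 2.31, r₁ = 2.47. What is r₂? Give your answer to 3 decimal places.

p(2.31) = -0.26275, p(2.47) = -0.03578
r₂ = 2.47000 − (-0.03578)·(2.47000 − 2.31000) / (-0.03578 − (-0.26275)) = 2.47000 − (-0.00573)/(0.22697) = 2.49522

2.495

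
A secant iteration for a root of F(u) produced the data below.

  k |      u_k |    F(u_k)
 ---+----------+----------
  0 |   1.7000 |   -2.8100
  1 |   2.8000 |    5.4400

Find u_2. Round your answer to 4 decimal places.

u_2 = 2.8000 − 5.4400·(2.8000 − 1.7000) / (5.4400 − (-2.8100))
   = 2.8000 − (5.984000)/(8.250000) = 2.074667

2.0747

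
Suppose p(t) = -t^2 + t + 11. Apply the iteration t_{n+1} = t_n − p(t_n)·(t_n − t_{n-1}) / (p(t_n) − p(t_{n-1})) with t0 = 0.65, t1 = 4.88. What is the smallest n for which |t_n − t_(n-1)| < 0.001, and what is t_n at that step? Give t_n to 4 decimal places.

p(0.65) = 11.227500, p(4.88) = -7.934400
t2 = 4.880000 − (-7.934400)·(4.230000)/(-19.161900) = 3.128477;  |Δ| = 1.751523
p(3.128477) = 4.341110
t3 = 3.128477 − 4.341110·(-1.751523)/(12.275510) = 3.747885;  |Δ| = 0.619408
p(3.747885) = 0.701241
t4 = 3.747885 − 0.701241·(0.619408)/(-3.639868) = 3.867218;  |Δ| = 0.119333
p(3.867218) = -0.088156
t5 = 3.867218 − (-0.088156)·(0.119333)/(-0.789397) = 3.853891;  |Δ| = 0.013326
p(3.853891) = 0.001413
t6 = 3.853891 − 0.001413·(-0.013326)/(0.089569) = 3.854102;  |Δ| = 0.000210
|t6 − t5| = 0.000210 < 0.001

n = 6, t_n = 3.8541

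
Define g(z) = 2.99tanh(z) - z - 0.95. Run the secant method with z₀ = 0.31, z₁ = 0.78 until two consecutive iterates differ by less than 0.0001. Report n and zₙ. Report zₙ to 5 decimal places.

n = 6, zₙ = 0.55278

g(0.31) = -0.3616931, g(0.78) = 0.2215931
z₂ = 0.7800000 − 0.2215931·(0.4700000)/(0.5832861) = 0.6014449;  |Δ| = 0.1785551
g(0.6014449) = 0.0574051
z₃ = 0.6014449 − 0.0574051·(-0.1785551)/(-0.1641880) = 0.5390166;  |Δ| = 0.0624283
g(0.5390166) = -0.0172094
z₄ = 0.5390166 − (-0.0172094)·(-0.0624283)/(-0.0746145) = 0.5534153;  |Δ| = 0.0143987
g(0.5534153) = 0.0007806
z₅ = 0.5534153 − 0.0007806·(0.0143987)/(0.0179900) = 0.5527906;  |Δ| = 0.0006247
g(0.5527906) = 0.0000096
z₆ = 0.5527906 − 0.0000096·(-0.0006247)/(-0.0007709) = 0.5527828;  |Δ| = 0.0000078
|z₆ − z₅| = 0.0000078 < 0.0001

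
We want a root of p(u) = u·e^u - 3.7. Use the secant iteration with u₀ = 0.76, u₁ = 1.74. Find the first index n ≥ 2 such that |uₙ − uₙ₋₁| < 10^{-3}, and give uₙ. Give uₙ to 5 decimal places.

n = 6, uₙ = 1.15995

p(0.76) = -2.0749101, p(1.74) = 6.2133776
u₂ = 1.7400000 − 6.2133776·(0.9800000)/(8.2882876) = 1.0053356;  |Δ| = 0.7346644
p(1.0053356) = -0.9525946
u₃ = 1.0053356 − (-0.9525946)·(-0.7346644)/(-7.1659721) = 1.1029968;  |Δ| = 0.0976612
p(1.1029968) = -0.3764696
u₄ = 1.1029968 − (-0.3764696)·(0.0976612)/(0.5761249) = 1.1668136;  |Δ| = 0.0638168
p(1.1668136) = 0.0475048
u₅ = 1.1668136 − 0.0475048·(0.0638168)/(0.4239744) = 1.1596632;  |Δ| = 0.0071504
p(1.1596632) = -0.0019977
u₆ = 1.1596632 − (-0.0019977)·(-0.0071504)/(-0.0495025) = 1.1599517;  |Δ| = 0.0002886
|u₆ − u₅| = 0.0002886 < 10^{-3}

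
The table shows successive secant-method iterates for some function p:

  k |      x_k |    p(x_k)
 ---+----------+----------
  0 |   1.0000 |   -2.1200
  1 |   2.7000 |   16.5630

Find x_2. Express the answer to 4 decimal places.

x_2 = 2.7000 − 16.5630·(2.7000 − 1.0000) / (16.5630 − (-2.1200))
   = 2.7000 − (28.157100)/(18.683000) = 1.192903

1.1929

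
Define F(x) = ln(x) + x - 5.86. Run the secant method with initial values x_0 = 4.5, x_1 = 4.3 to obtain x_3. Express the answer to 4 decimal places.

F(4.5) = 0.144077, F(4.3) = -0.101385
x_2 = 4.300000 − (-0.101385)·(4.300000 − 4.500000) / (-0.101385 − 0.144077) = 4.300000 − (0.020277)/(-0.245462) = 4.382607
F(4.382607) = 0.000251
x_3 = 4.382607 − 0.000251·(4.382607 − 4.300000) / (0.000251 − (-0.101385)) = 4.382607 − (0.000021)/(0.101636) = 4.382403

4.3824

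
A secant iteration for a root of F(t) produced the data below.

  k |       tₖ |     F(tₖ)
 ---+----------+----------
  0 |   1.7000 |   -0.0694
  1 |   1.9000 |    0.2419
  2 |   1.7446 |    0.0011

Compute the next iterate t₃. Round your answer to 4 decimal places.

1.7439

t₃ = 1.7446 − 0.0011·(1.7446 − 1.9000) / (0.0011 − 0.2419)
   = 1.7446 − (-0.000171)/(-0.240800) = 1.743890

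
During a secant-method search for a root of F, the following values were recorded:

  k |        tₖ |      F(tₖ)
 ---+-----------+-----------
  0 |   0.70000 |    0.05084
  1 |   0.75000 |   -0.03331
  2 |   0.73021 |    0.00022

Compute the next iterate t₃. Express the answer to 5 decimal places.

t₃ = 0.73021 − 0.00022·(0.73021 − 0.75000) / (0.00022 − (-0.03331))
   = 0.73021 − (-0.0000044)/(0.0335300) = 0.7303398

0.73034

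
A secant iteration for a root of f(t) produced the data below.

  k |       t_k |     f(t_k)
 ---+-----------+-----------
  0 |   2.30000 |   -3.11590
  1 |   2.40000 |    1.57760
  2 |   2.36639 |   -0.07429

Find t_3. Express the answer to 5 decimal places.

2.36790

t_3 = 2.36639 − (-0.07429)·(2.36639 − 2.40000) / (-0.07429 − 1.57760)
   = 2.36639 − (0.0024969)/(-1.6518900) = 2.3679015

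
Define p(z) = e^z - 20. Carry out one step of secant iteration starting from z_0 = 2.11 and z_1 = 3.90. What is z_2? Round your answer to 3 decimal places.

p(2.11) = -11.75176, p(3.90) = 29.40245
z_2 = 3.90000 − 29.40245·(3.90000 − 2.11000) / (29.40245 − (-11.75176)) = 3.90000 − (52.63038)/(41.15421) = 2.62114

2.621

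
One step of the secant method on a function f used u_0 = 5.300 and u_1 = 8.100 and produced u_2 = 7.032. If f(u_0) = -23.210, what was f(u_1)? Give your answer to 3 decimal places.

The secant line through (5.300, -23.210) and (8.100, f(u_1)) crosses zero at u_2 = 7.032.
So (5.300, -23.210), (8.100, f(u_1)), (7.032, 0) are collinear:
f(u_1) = -23.210 · (8.100 − 7.032) / (5.300 − 7.032) = -23.210 · (1.06800)/(-1.73200) = 14.31194

14.312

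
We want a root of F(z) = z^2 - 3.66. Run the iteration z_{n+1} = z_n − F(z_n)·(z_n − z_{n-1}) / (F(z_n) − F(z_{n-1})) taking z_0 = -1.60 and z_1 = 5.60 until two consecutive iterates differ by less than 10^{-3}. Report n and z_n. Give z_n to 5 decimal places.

F(-1.60) = -1.1000000, F(5.60) = 27.7000000
z_2 = 5.6000000 − 27.7000000·(7.2000000)/(28.8000000) = -1.3250000;  |Δ| = 6.9250000
F(-1.3250000) = -1.9043750
z_3 = -1.3250000 − (-1.9043750)·(-6.9250000)/(-29.6043750) = -0.8795322;  |Δ| = 0.4454678
F(-0.8795322) = -2.8864232
z_4 = -0.8795322 − (-2.8864232)·(0.4454678)/(-0.9820482) = -2.1888454;  |Δ| = 1.3093133
F(-2.1888454) = 1.1310442
z_5 = -2.1888454 − 1.1310442·(-1.3093133)/(4.0174674) = -1.8202323;  |Δ| = 0.3686131
F(-1.8202323) = -0.3467544
z_6 = -1.8202323 − (-0.3467544)·(0.3686131)/(-1.4777987) = -1.9067246;  |Δ| = 0.0864923
F(-1.9067246) = -0.0244013
z_7 = -1.9067246 − (-0.0244013)·(-0.0864923)/(0.3223531) = -1.9132718;  |Δ| = 0.0065472
F(-1.9132718) = 0.0006092
z_8 = -1.9132718 − 0.0006092·(-0.0065472)/(0.0250104) = -1.9131124;  |Δ| = 0.0001595
|z_8 − z_7| = 0.0001595 < 10^{-3}

n = 8, z_n = -1.91311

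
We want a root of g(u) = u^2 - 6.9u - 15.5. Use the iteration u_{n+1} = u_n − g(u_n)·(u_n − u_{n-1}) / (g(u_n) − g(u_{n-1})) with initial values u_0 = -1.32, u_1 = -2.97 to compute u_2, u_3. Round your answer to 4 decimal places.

-1.7355, -1.7797

g(-1.32) = -4.649600, g(-2.97) = 13.813900
u_2 = -2.970000 − 13.813900·(-2.970000 − (-1.320000)) / (13.813900 − (-4.649600)) = -2.970000 − (-22.792935)/(18.463500) = -1.735514
g(-1.735514) = -0.512946
u_3 = -1.735514 − (-0.512946)·(-1.735514 − (-2.970000)) / (-0.512946 − 13.813900) = -1.735514 − (-0.633225)/(-14.326846) = -1.779712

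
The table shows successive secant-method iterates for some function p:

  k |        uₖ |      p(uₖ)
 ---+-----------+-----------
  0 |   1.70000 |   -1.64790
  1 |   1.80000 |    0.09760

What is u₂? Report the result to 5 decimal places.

u₂ = 1.80000 − 0.09760·(1.80000 − 1.70000) / (0.09760 − (-1.64790))
   = 1.80000 − (0.0097600)/(1.7455000) = 1.7944085

1.79441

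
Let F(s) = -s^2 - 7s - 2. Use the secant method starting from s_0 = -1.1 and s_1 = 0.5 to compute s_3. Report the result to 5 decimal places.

F(-1.1) = 4.4900000, F(0.5) = -5.7500000
s_2 = 0.5000000 − (-5.7500000)·(0.5000000 − (-1.1000000)) / (-5.7500000 − 4.4900000) = 0.5000000 − (-9.2000000)/(-10.2400000) = -0.3984375
F(-0.3984375) = 0.6303101
s_3 = -0.3984375 − 0.6303101·(-0.3984375 − 0.5000000) / (0.6303101 − (-5.7500000)) = -0.3984375 − (-0.5662942)/(6.3803101) = -0.3096810

-0.30968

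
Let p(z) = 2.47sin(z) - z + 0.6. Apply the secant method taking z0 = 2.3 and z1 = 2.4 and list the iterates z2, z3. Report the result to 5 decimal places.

p(2.3) = 0.1418919, p(2.4) = -0.1316059
z2 = 2.4000000 − (-0.1316059)·(2.4000000 − 2.3000000) / (-0.1316059 − 0.1418919) = 2.4000000 − (-0.0131606)/(-0.2734978) = 2.3518804
p(2.3518804) = 0.0021918
z3 = 2.3518804 − 0.0021918·(2.3518804 − 2.4000000) / (0.0021918 − (-0.1316059)) = 2.3518804 − (-0.0001055)/(0.1337977) = 2.3526687

2.35188, 2.35267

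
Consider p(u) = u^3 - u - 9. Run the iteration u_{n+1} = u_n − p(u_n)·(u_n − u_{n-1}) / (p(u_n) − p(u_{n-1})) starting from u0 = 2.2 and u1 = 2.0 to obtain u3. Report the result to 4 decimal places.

2.2394

p(2.2) = -0.552000, p(2.0) = -3.000000
u2 = 2.000000 − (-3.000000)·(2.000000 − 2.200000) / (-3.000000 − (-0.552000)) = 2.000000 − (0.600000)/(-2.448000) = 2.245098
p(2.245098) = 0.071241
u3 = 2.245098 − 0.071241·(2.245098 − 2.000000) / (0.071241 − (-3.000000)) = 2.245098 − (0.017461)/(3.071241) = 2.239413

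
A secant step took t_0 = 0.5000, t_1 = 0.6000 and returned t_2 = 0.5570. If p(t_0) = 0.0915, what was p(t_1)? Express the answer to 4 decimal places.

The secant line through (0.5000, 0.0915) and (0.6000, p(t_1)) crosses zero at t_2 = 0.5570.
So (0.5000, 0.0915), (0.6000, p(t_1)), (0.5570, 0) are collinear:
p(t_1) = 0.0915 · (0.6000 − 0.5570) / (0.5000 − 0.5570) = 0.0915 · (0.043000)/(-0.057000) = -0.069026

-0.0690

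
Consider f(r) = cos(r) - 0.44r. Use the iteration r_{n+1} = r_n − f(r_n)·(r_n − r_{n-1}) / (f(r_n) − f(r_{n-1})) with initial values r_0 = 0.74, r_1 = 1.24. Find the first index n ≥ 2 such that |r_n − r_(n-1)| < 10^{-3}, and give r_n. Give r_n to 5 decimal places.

n = 4, r_n = 1.07707

f(0.74) = 0.4128686, f(1.24) = -0.2208037
r_2 = 1.2400000 − (-0.2208037)·(0.5000000)/(-0.6336723) = 1.0657745;  |Δ| = 0.1742255
f(1.0657745) = 0.0148857
r_3 = 1.0657745 − 0.0148857·(-0.1742255)/(0.2356895) = 1.0767783;  |Δ| = 0.0110038
f(1.0767783) = 0.0003849
r_4 = 1.0767783 − 0.0003849·(0.0110038)/(-0.0145009) = 1.0770703;  |Δ| = 0.0002921
|r_4 − r_3| = 0.0002921 < 10^{-3}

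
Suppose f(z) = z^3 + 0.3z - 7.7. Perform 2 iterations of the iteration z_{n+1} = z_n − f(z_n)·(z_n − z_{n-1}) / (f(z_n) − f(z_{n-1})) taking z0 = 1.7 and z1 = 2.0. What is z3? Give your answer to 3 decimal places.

f(1.7) = -2.27700, f(2.0) = 0.90000
z2 = 2.00000 − 0.90000·(2.00000 − 1.70000) / (0.90000 − (-2.27700)) = 2.00000 − (0.27000)/(3.17700) = 1.91501
f(1.91501) = -0.10260
z3 = 1.91501 − (-0.10260)·(1.91501 − 2.00000) / (-0.10260 − 0.90000) = 1.91501 − (0.00872)/(-1.00260) = 1.92371

1.924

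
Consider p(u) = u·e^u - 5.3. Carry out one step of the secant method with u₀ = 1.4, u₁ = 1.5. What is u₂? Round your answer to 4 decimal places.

p(1.4) = 0.377280, p(1.5) = 1.422534
u₂ = 1.500000 − 1.422534·(1.500000 − 1.400000) / (1.422534 − 0.377280) = 1.500000 − (0.142253)/(1.045254) = 1.363905

1.3639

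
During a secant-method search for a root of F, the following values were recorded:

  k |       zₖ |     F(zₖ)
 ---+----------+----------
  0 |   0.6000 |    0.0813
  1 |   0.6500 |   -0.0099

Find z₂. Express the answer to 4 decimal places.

z₂ = 0.6500 − (-0.0099)·(0.6500 − 0.6000) / (-0.0099 − 0.0813)
   = 0.6500 − (-0.000495)/(-0.091200) = 0.644572

0.6446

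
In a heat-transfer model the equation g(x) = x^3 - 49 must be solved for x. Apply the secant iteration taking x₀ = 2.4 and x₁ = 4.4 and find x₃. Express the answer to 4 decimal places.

3.6086

g(2.4) = -35.176000, g(4.4) = 36.184000
x₂ = 4.400000 − 36.184000·(4.400000 − 2.400000) / (36.184000 − (-35.176000)) = 4.400000 − (72.368000)/(71.360000) = 3.385874
g(3.385874) = -10.183842
x₃ = 3.385874 − (-10.183842)·(3.385874 − 4.400000) / (-10.183842 − 36.184000) = 3.385874 − (10.327695)/(-46.367842) = 3.608608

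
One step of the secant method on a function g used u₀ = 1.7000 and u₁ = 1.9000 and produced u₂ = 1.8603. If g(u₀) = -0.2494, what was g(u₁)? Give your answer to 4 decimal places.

The secant line through (1.7000, -0.2494) and (1.9000, g(u₁)) crosses zero at u₂ = 1.8603.
So (1.7000, -0.2494), (1.9000, g(u₁)), (1.8603, 0) are collinear:
g(u₁) = -0.2494 · (1.9000 − 1.8603) / (1.7000 − 1.8603) = -0.2494 · (0.039700)/(-0.160300) = 0.061767

0.0618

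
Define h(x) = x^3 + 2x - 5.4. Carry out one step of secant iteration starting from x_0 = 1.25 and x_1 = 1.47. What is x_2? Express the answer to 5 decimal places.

h(1.25) = -0.9468750, h(1.47) = 0.7165230
x_2 = 1.4700000 − 0.7165230·(1.4700000 − 1.2500000) / (0.7165230 − (-0.9468750)) = 1.4700000 − (0.1576351)/(1.6633980) = 1.3752331

1.37523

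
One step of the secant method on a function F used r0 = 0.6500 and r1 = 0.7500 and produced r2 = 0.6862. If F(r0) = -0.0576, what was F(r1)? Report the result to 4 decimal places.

The secant line through (0.6500, -0.0576) and (0.7500, F(r1)) crosses zero at r2 = 0.6862.
So (0.6500, -0.0576), (0.7500, F(r1)), (0.6862, 0) are collinear:
F(r1) = -0.0576 · (0.7500 − 0.6862) / (0.6500 − 0.6862) = -0.0576 · (0.063800)/(-0.036200) = 0.101516

0.1015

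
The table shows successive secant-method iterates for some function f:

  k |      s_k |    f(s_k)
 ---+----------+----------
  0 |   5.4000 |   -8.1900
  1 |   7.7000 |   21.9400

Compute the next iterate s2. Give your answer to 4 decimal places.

s2 = 7.7000 − 21.9400·(7.7000 − 5.4000) / (21.9400 − (-8.1900))
   = 7.7000 − (50.462000)/(30.130000) = 6.025191

6.0252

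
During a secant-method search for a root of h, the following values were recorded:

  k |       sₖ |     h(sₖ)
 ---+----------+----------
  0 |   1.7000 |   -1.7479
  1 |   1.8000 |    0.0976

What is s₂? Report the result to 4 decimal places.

1.7947

s₂ = 1.8000 − 0.0976·(1.8000 − 1.7000) / (0.0976 − (-1.7479))
   = 1.8000 − (0.009760)/(1.845500) = 1.794711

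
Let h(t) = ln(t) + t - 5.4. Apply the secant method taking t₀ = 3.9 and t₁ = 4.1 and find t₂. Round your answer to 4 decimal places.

4.0112

h(3.9) = -0.139023, h(4.1) = 0.110987
t₂ = 4.100000 − 0.110987·(4.100000 − 3.900000) / (0.110987 − (-0.139023)) = 4.100000 − (0.022197)/(0.250010) = 4.011214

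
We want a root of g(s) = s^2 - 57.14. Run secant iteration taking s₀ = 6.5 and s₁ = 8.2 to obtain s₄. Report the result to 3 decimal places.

7.559

g(6.5) = -14.89000, g(8.2) = 10.10000
s₂ = 8.20000 − 10.10000·(8.20000 − 6.50000) / (10.10000 − (-14.89000)) = 8.20000 − (17.17000)/(24.99000) = 7.51293
g(7.51293) = -0.69596
s₃ = 7.51293 − (-0.69596)·(7.51293 − 8.20000) / (-0.69596 − 10.10000) = 7.51293 − (0.47817)/(-10.79596) = 7.55722
g(7.55722) = -0.02847
s₄ = 7.55722 − (-0.02847)·(7.55722 − 7.51293) / (-0.02847 − (-0.69596)) = 7.55722 − (-0.00126)/(0.66749) = 7.55911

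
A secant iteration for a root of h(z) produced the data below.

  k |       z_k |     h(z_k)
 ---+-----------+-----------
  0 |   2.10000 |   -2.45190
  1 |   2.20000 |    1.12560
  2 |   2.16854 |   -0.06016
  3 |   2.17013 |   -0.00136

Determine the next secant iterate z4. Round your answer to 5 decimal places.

z4 = 2.17013 − (-0.00136)·(2.17013 − 2.16854) / (-0.00136 − (-0.06016))
   = 2.17013 − (-0.0000022)/(0.0588000) = 2.1701668

2.17017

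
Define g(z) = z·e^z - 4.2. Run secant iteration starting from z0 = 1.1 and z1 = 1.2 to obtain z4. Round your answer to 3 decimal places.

1.229

g(1.1) = -0.89542, g(1.2) = -0.21586
z2 = 1.20000 − (-0.21586)·(1.20000 − 1.10000) / (-0.21586 − (-0.89542)) = 1.20000 − (-0.02159)/(0.67956) = 1.23176
g(1.23176) = 0.02159
z3 = 1.23176 − 0.02159·(1.23176 − 1.20000) / (0.02159 − (-0.21586)) = 1.23176 − (0.00069)/(0.23745) = 1.22888
g(1.22888) = -0.00046
z4 = 1.22888 − (-0.00046)·(1.22888 − 1.23176) / (-0.00046 − 0.02159) = 1.22888 − (0.00000)/(-0.02205) = 1.22894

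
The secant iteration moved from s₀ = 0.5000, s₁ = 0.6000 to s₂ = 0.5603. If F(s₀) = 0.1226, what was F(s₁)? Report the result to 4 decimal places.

-0.0807

The secant line through (0.5000, 0.1226) and (0.6000, F(s₁)) crosses zero at s₂ = 0.5603.
So (0.5000, 0.1226), (0.6000, F(s₁)), (0.5603, 0) are collinear:
F(s₁) = 0.1226 · (0.6000 − 0.5603) / (0.5000 − 0.5603) = 0.1226 · (0.039700)/(-0.060300) = -0.080717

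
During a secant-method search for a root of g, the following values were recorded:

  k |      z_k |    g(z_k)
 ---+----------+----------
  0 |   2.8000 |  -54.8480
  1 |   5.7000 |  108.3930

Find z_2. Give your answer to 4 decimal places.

z_2 = 5.7000 − 108.3930·(5.7000 − 2.8000) / (108.3930 − (-54.8480))
   = 5.7000 − (314.339700)/(163.241000) = 3.774383

3.7744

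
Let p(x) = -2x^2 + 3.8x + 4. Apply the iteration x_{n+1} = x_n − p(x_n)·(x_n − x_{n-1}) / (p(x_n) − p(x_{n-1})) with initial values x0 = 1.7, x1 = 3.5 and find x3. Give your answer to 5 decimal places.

2.60204

p(1.7) = 4.6800000, p(3.5) = -7.2000000
x2 = 3.5000000 − (-7.2000000)·(3.5000000 − 1.7000000) / (-7.2000000 − 4.6800000) = 3.5000000 − (-12.9600000)/(-11.8800000) = 2.4090909
p(2.4090909) = 1.5471074
x3 = 2.4090909 − 1.5471074·(2.4090909 − 3.5000000) / (1.5471074 − (-7.2000000)) = 2.4090909 − (-1.6877536)/(8.7471074) = 2.6020408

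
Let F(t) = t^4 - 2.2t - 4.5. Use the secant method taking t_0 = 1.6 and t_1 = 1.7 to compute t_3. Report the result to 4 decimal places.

1.6935

F(1.6) = -1.466400, F(1.7) = 0.112100
t_2 = 1.700000 − 0.112100·(1.700000 − 1.600000) / (0.112100 − (-1.466400)) = 1.700000 − (0.011210)/(1.578500) = 1.692898
F(1.692898) = -0.010966
t_3 = 1.692898 − (-0.010966)·(1.692898 − 1.700000) / (-0.010966 − 0.112100) = 1.692898 − (0.000078)/(-0.123066) = 1.693531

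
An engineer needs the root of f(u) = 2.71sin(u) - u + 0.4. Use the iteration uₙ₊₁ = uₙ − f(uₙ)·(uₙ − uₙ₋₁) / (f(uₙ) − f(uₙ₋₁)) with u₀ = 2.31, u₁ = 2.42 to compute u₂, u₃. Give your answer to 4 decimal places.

f(2.31) = 0.092704, f(2.42) = -0.229825
u₂ = 2.420000 − (-0.229825)·(2.420000 − 2.310000) / (-0.229825 − 0.092704) = 2.420000 − (-0.025281)/(-0.322529) = 2.341617
f(2.341617) = 0.002371
u₃ = 2.341617 − 0.002371·(2.341617 − 2.420000) / (0.002371 − (-0.229825)) = 2.341617 − (-0.000186)/(0.232196) = 2.342418

2.3416, 2.3424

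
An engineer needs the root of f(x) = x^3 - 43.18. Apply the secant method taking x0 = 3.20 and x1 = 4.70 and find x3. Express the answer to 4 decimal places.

f(3.20) = -10.412000, f(4.70) = 60.643000
x2 = 4.700000 − 60.643000·(4.700000 − 3.200000) / (60.643000 − (-10.412000)) = 4.700000 − (90.964500)/(71.055000) = 3.419802
f(3.419802) = -3.185275
x3 = 3.419802 − (-3.185275)·(3.419802 − 4.700000) / (-3.185275 − 60.643000) = 3.419802 − (4.077784)/(-63.828275) = 3.483688

3.4837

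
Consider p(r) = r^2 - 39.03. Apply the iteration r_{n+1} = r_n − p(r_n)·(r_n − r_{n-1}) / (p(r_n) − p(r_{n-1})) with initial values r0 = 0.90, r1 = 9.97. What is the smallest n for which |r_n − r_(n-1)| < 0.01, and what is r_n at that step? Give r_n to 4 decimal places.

n = 6, r_n = 6.2474

p(0.90) = -38.220000, p(9.97) = 60.370900
r2 = 9.970000 − 60.370900·(9.070000)/(98.590900) = 4.416099;  |Δ| = 5.553901
p(4.416099) = -19.528066
r3 = 4.416099 − (-19.528066)·(-5.553901)/(-79.898966) = 5.773525;  |Δ| = 1.357426
p(5.773525) = -5.696404
r4 = 5.773525 − (-5.696404)·(1.357426)/(13.831662) = 6.332565;  |Δ| = 0.559040
p(6.332565) = 1.071380
r5 = 6.332565 − 1.071380·(0.559040)/(6.767784) = 6.244066;  |Δ| = 0.088499
p(6.244066) = -0.041642
r6 = 6.244066 − (-0.041642)·(-0.088499)/(-1.113023) = 6.247377;  |Δ| = 0.003311
|r6 − r5| = 0.003311 < 0.01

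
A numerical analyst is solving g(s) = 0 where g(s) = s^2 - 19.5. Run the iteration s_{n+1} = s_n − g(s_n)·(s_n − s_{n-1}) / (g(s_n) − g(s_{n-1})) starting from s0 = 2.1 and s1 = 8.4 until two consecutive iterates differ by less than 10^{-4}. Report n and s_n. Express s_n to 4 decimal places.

n = 7, s_n = 4.4159

g(2.1) = -15.090000, g(8.4) = 51.060000
s2 = 8.400000 − 51.060000·(6.300000)/(66.150000) = 3.537143;  |Δ| = 4.862857
g(3.537143) = -6.988620
s3 = 3.537143 − (-6.988620)·(-4.862857)/(-58.048620) = 4.122595;  |Δ| = 0.585452
g(4.122595) = -2.504214
s4 = 4.122595 − (-2.504214)·(0.585452)/(4.484406) = 4.449527;  |Δ| = 0.326932
g(4.449527) = 0.298288
s5 = 4.449527 − 0.298288·(0.326932)/(2.802502) = 4.414729;  |Δ| = 0.034797
g(4.414729) = -0.010166
s6 = 4.414729 − (-0.010166)·(-0.034797)/(-0.308453) = 4.415876;  |Δ| = 0.001147
g(4.415876) = -0.000039
s7 = 4.415876 − (-0.000039)·(0.001147)/(0.010127) = 4.415880;  |Δ| = 0.000004
|s7 − s6| = 0.000004 < 10^{-4}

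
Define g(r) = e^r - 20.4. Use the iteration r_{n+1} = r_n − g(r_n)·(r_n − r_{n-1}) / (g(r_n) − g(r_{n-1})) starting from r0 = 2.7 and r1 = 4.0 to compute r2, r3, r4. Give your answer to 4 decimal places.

2.8807, 2.9590, 3.0195

g(2.7) = -5.520268, g(4.0) = 34.198150
r2 = 4.000000 − 34.198150·(4.000000 − 2.700000) / (34.198150 − (-5.520268)) = 4.000000 − (44.457595)/(39.718418) = 2.880681
g(2.880681) = -2.573598
r3 = 2.880681 − (-2.573598)·(2.880681 − 4.000000) / (-2.573598 − 34.198150) = 2.880681 − (2.880678)/(-36.771748) = 2.959020
g(2.959020) = -1.120930
r4 = 2.959020 − (-1.120930)·(2.959020 − 2.880681) / (-1.120930 − (-2.573598)) = 2.959020 − (-0.087813)/(1.452668) = 3.019470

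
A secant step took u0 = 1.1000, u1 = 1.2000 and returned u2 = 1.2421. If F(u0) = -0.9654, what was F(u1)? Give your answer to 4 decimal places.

The secant line through (1.1000, -0.9654) and (1.2000, F(u1)) crosses zero at u2 = 1.2421.
So (1.1000, -0.9654), (1.2000, F(u1)), (1.2421, 0) are collinear:
F(u1) = -0.9654 · (1.2000 − 1.2421) / (1.1000 − 1.2421) = -0.9654 · (-0.042100)/(-0.142100) = -0.286019

-0.2860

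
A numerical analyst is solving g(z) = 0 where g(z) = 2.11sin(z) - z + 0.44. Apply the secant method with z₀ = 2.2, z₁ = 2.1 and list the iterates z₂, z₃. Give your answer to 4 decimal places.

g(2.2) = -0.054073, g(2.1) = 0.161372
z₂ = 2.100000 − 0.161372·(2.100000 − 2.200000) / (0.161372 − (-0.054073)) = 2.100000 − (-0.016137)/(0.215444) = 2.174902
g(2.174902) = 0.001650
z₃ = 2.174902 − 0.001650·(2.174902 − 2.100000) / (0.001650 − 0.161372) = 2.174902 − (0.000124)/(-0.159721) = 2.175676

2.1749, 2.1757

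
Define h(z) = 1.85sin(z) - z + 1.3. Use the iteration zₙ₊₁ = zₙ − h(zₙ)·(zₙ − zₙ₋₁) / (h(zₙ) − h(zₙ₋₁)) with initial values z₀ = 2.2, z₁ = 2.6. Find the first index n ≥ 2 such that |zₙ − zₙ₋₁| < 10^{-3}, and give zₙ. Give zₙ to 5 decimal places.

n = 4, zₙ = 2.46228

h(2.2) = 0.5957183, h(2.6) = -0.3463225
z₂ = 2.6000000 − (-0.3463225)·(0.4000000)/(-0.9420408) = 2.4529480;  |Δ| = 0.1470520
h(2.4529480) = 0.0227109
z₃ = 2.4529480 − 0.0227109·(-0.1470520)/(0.3690334) = 2.4619978;  |Δ| = 0.0090498
h(2.4619978) = 0.0006864
z₄ = 2.4619978 − 0.0006864·(0.0090498)/(-0.0220245) = 2.4622798;  |Δ| = 0.0002820
|z₄ − z₃| = 0.0002820 < 10^{-3}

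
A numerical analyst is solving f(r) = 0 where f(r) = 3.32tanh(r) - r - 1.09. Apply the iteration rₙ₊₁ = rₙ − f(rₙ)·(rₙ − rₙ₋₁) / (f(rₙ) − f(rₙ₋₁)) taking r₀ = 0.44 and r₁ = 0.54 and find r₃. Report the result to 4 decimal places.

f(0.44) = -0.156700, f(0.54) = 0.006720
r₂ = 0.540000 − 0.006720·(0.540000 − 0.440000) / (0.006720 − (-0.156700)) = 0.540000 − (0.000672)/(0.163421) = 0.535888
f(0.535888) = 0.000477
r₃ = 0.535888 − 0.000477·(0.535888 − 0.540000) / (0.000477 − 0.006720) = 0.535888 − (-0.000002)/(-0.006243) = 0.535574

0.5356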